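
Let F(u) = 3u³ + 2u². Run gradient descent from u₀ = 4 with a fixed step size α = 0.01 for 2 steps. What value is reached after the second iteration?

F′(u) = 9u² + 4u
Step 1: F′(4) = 160; u₁ = 4 − 0.01·160 = 2.4
Step 2: F′(2.4) = 61.44; u₂ = 2.4 − 0.01·61.44 = 1.7856

1.7856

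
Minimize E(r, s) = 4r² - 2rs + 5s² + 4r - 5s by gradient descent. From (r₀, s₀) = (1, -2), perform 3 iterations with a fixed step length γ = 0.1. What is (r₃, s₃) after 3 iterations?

∇E = (8r - 2s + 4, -2r + 10s - 5)
(r₁, s₁) = (1, -2) − 0.1·(16, -27) = (-0.6, 0.7)
(r₂, s₂) = (-0.6, 0.7) − 0.1·(-2.2, 3.2) = (-0.38, 0.38)
(r₃, s₃) = (-0.38, 0.38) − 0.1·(0.2, -0.44) = (-0.4, 0.424)

(-0.4, 0.424)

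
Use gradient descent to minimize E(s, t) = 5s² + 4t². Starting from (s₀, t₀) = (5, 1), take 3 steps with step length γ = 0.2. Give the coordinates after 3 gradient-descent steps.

∇E = (10s, 8t)
Step 1: at (5, 1), ∇E = (50, 8) → (5, 1) − 0.2·(50, 8) = (-5, -0.6)
Step 2: at (-5, -0.6), ∇E = (-50, -4.8) → (-5, -0.6) − 0.2·(-50, -4.8) = (5, 0.36)
Step 3: at (5, 0.36), ∇E = (50, 2.88) → (5, 0.36) − 0.2·(50, 2.88) = (-5, -0.216)

(-5, -0.216)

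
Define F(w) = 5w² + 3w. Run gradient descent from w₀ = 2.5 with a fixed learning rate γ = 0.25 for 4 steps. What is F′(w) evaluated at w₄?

141.75

F′(w) = 10w + 3
w₁ = 2.5 − 0.25·28 = -4.5
w₂ = -4.5 − 0.25·(-42) = 6
w₃ = 6 − 0.25·63 = -9.75
w₄ = -9.75 − 0.25·(-94.5) = 13.875
F′(w) at (13.875) = 141.75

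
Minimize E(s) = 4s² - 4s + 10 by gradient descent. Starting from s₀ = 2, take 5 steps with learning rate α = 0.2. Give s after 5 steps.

0.38336

E′(s) = 8s - 4
Step 1: E′(2) = 12; s₁ = 2 − 0.2·12 = -0.4
Step 2: E′(-0.4) = -7.2; s₂ = -0.4 − 0.2·(-7.2) = 1.04
Step 3: E′(1.04) = 4.32; s₃ = 1.04 − 0.2·4.32 = 0.176
Step 4: E′(0.176) = -2.592; s₄ = 0.176 − 0.2·(-2.592) = 0.6944
Step 5: E′(0.6944) = 1.5552; s₅ = 0.6944 − 0.2·1.5552 = 0.38336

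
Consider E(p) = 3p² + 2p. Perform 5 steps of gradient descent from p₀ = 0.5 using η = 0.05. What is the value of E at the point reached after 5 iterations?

E′(p) = 6p + 2
Step 1: E′(0.5) = 5; p₁ = 0.5 − 0.05·5 = 0.25
Step 2: E′(0.25) = 3.5; p₂ = 0.25 − 0.05·3.5 = 0.075
Step 3: E′(0.075) = 2.45; p₃ = 0.075 − 0.05·2.45 = -0.0475
Step 4: E′(-0.0475) = 1.715; p₄ = -0.0475 − 0.05·1.715 = -0.13325
Step 5: E′(-0.13325) = 1.2005; p₅ = -0.13325 − 0.05·1.2005 = -0.193275
E(-0.193275) = -0.274484323125

-0.274484323125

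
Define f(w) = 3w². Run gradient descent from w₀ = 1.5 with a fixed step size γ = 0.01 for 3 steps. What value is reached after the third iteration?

1.245876

f′(w) = 6w
Step 1: f′(1.5) = 9; w₁ = 1.5 − 0.01·9 = 1.41
Step 2: f′(1.41) = 8.46; w₂ = 1.41 − 0.01·8.46 = 1.3254
Step 3: f′(1.3254) = 7.9524; w₃ = 1.3254 − 0.01·7.9524 = 1.245876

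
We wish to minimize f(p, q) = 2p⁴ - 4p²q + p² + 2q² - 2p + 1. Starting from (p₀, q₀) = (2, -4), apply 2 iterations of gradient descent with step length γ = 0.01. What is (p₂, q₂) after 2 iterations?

∇f = (8p³ - 8pq + 2p - 2, -4p² + 4q)
(p₁, q₁) = (2, -4) − 0.01·(130, -32) = (0.7, -3.68)
(p₂, q₂) = (0.7, -3.68) − 0.01·(22.752, -16.68) = (0.47248, -3.5132)

(0.47248, -3.5132)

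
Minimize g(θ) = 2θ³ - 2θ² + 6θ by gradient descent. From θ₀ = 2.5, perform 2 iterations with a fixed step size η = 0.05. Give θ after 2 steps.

0.4858125

g′(θ) = 6θ² - 4θ + 6
Step 1: g′(2.5) = 33.5; θ₁ = 2.5 − 0.05·33.5 = 0.825
Step 2: g′(0.825) = 6.78375; θ₂ = 0.825 − 0.05·6.78375 = 0.4858125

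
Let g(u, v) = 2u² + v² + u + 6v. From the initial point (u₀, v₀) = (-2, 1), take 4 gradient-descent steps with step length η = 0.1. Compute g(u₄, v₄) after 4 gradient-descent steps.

∇g = (4u + 1, 2v + 6)
(u₁, v₁) = (-2, 1) − 0.1·(-7, 8) = (-1.3, 0.2)
(u₂, v₂) = (-1.3, 0.2) − 0.1·(-4.2, 6.4) = (-0.88, -0.44)
(u₃, v₃) = (-0.88, -0.44) − 0.1·(-2.52, 5.12) = (-0.628, -0.952)
(u₄, v₄) = (-0.628, -0.952) − 0.1·(-1.512, 4.096) = (-0.4768, -1.3616)
g(-0.4768, -1.3616) = -6.33776896

-6.33776896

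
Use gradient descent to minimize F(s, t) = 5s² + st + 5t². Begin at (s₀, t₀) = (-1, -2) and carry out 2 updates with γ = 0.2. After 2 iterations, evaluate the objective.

∇F = (10s + t, s + 10t)
Step 1: at (-1, -2), ∇F = (-12, -21) → (-1, -2) − 0.2·(-12, -21) = (1.4, 2.2)
Step 2: at (1.4, 2.2), ∇F = (16.2, 23.4) → (1.4, 2.2) − 0.2·(16.2, 23.4) = (-1.84, -2.48)
F(-1.84, -2.48) = 52.2432

52.2432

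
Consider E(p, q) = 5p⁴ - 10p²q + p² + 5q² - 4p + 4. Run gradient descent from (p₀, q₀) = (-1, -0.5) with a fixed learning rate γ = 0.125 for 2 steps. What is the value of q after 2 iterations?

∇E = (20p³ - 20pq + 2p - 4, -10p² + 10q)
(p₁, q₁) = (-1, -0.5) − 0.125·(-36, -15) = (3.5, 1.375)
(p₂, q₂) = (3.5, 1.375) − 0.125·(764.25, -108.75) = (-92.03125, 14.96875)
q = 14.96875

14.96875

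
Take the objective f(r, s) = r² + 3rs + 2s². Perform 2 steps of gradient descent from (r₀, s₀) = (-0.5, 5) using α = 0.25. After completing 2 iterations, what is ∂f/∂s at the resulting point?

5.15625

∇f = (2r + 3s, 3r + 4s)
Step 1: at (-0.5, 5), ∇f = (14, 18.5) → (-0.5, 5) − 0.25·(14, 18.5) = (-4, 0.375)
Step 2: at (-4, 0.375), ∇f = (-6.875, -10.5) → (-4, 0.375) − 0.25·(-6.875, -10.5) = (-2.28125, 3)
∂f/∂s at (-2.28125, 3) = 5.15625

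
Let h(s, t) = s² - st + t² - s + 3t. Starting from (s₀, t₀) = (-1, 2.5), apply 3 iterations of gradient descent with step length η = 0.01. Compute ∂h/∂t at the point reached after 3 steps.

8.3149025

∇h = (2s - t - 1, -s + 2t + 3)
(s₁, t₁) = (-1, 2.5) − 0.01·(-5.5, 9) = (-0.945, 2.41)
(s₂, t₂) = (-0.945, 2.41) − 0.01·(-5.3, 8.765) = (-0.892, 2.32235)
(s₃, t₃) = (-0.892, 2.32235) − 0.01·(-5.10635, 8.5367) = (-0.8409365, 2.236983)
∂h/∂t at (-0.8409365, 2.236983) = 8.3149025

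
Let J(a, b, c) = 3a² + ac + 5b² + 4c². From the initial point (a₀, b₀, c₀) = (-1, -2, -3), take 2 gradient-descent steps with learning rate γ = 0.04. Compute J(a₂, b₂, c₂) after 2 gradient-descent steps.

∇J = (6a + c, 10b, a + 8c)
Step 1: at (-1, -2, -3), ∇J = (-9, -20, -25) → (-1, -2, -3) − 0.04·(-9, -20, -25) = (-0.64, -1.2, -2)
Step 2: at (-0.64, -1.2, -2), ∇J = (-5.84, -12, -16.64) → (-0.64, -1.2, -2) − 0.04·(-5.84, -12, -16.64) = (-0.4064, -0.72, -1.3344)
J(-0.4064, -0.72, -1.3344) = 10.75227648

10.75227648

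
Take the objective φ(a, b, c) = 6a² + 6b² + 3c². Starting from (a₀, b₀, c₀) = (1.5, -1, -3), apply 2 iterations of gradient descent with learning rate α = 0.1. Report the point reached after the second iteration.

∇φ = (12a, 12b, 6c)
Step 1: at (1.5, -1, -3), ∇φ = (18, -12, -18) → (1.5, -1, -3) − 0.1·(18, -12, -18) = (-0.3, 0.2, -1.2)
Step 2: at (-0.3, 0.2, -1.2), ∇φ = (-3.6, 2.4, -7.2) → (-0.3, 0.2, -1.2) − 0.1·(-3.6, 2.4, -7.2) = (0.06, -0.04, -0.48)

(0.06, -0.04, -0.48)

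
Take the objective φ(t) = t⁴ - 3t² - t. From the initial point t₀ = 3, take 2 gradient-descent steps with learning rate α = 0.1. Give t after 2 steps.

72.8116

φ′(t) = 4t³ - 6t - 1
Step 1: φ′(3) = 89; t₁ = 3 − 0.1·89 = -5.9
Step 2: φ′(-5.9) = -787.116; t₂ = -5.9 − 0.1·(-787.116) = 72.8116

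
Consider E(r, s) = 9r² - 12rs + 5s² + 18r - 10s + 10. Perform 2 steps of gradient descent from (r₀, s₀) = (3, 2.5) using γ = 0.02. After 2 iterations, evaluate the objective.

20.685056

∇E = (18r - 12s + 18, -12r + 10s - 10)
(r₁, s₁) = (3, 2.5) − 0.02·(42, -21) = (2.16, 2.92)
(r₂, s₂) = (2.16, 2.92) − 0.02·(21.84, -6.72) = (1.7232, 3.0544)
E(1.7232, 3.0544) = 20.685056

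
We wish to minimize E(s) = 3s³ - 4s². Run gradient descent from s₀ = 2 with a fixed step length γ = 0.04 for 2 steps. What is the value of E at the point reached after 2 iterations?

-0.912036298752

E′(s) = 9s² - 8s
s₁ = 2 − 0.04·20 = 1.2
s₂ = 1.2 − 0.04·3.36 = 1.0656
E(1.0656) = -0.912036298752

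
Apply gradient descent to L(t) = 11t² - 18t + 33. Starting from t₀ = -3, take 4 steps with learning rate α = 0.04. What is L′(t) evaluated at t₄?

-0.01741824

L′(t) = 22t - 18
t₁ = -3 − 0.04·(-84) = 0.36
t₂ = 0.36 − 0.04·(-10.08) = 0.7632
t₃ = 0.7632 − 0.04·(-1.2096) = 0.811584
t₄ = 0.811584 − 0.04·(-0.145152) = 0.81739008
L′(t) at (0.81739008) = -0.01741824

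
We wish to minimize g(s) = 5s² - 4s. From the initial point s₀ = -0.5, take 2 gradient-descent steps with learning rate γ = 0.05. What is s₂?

g′(s) = 10s - 4
s₁ = -0.5 − 0.05·(-9) = -0.05
s₂ = -0.05 − 0.05·(-4.5) = 0.175

0.175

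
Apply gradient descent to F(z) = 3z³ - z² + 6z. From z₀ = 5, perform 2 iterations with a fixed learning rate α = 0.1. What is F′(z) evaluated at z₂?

727956.697689

F′(z) = 9z² - 2z + 6
z₁ = 5 − 0.1·221 = -17.1
z₂ = -17.1 − 0.1·2671.89 = -284.289
F′(z) at (-284.289) = 727956.697689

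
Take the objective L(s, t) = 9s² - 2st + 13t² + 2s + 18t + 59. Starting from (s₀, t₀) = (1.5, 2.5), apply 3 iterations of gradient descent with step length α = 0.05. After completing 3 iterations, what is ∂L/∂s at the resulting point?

0.64

∇L = (18s - 2t + 2, -2s + 26t + 18)
(s₁, t₁) = (1.5, 2.5) − 0.05·(24, 80) = (0.3, -1.5)
(s₂, t₂) = (0.3, -1.5) − 0.05·(10.4, -21.6) = (-0.22, -0.42)
(s₃, t₃) = (-0.22, -0.42) − 0.05·(-1.12, 7.52) = (-0.164, -0.796)
∂L/∂s at (-0.164, -0.796) = 0.64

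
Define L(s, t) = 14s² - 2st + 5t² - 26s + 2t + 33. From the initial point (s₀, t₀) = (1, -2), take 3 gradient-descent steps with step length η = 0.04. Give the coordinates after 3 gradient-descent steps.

(0.878528, -0.455296)

∇L = (28s - 2t - 26, -2s + 10t + 2)
(s₁, t₁) = (1, -2) − 0.04·(6, -20) = (0.76, -1.2)
(s₂, t₂) = (0.76, -1.2) − 0.04·(-2.32, -11.52) = (0.8528, -0.7392)
(s₃, t₃) = (0.8528, -0.7392) − 0.04·(-0.6432, -7.0976) = (0.878528, -0.455296)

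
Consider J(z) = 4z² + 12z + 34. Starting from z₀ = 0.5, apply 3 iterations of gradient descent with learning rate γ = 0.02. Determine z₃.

-0.314592

J′(z) = 8z + 12
Step 1: J′(0.5) = 16; z₁ = 0.5 − 0.02·16 = 0.18
Step 2: J′(0.18) = 13.44; z₂ = 0.18 − 0.02·13.44 = -0.0888
Step 3: J′(-0.0888) = 11.2896; z₃ = -0.0888 − 0.02·11.2896 = -0.314592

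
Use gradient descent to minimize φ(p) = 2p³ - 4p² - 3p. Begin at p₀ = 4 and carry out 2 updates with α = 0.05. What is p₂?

φ′(p) = 6p² - 8p - 3
Step 1: φ′(4) = 61; p₁ = 4 − 0.05·61 = 0.95
Step 2: φ′(0.95) = -5.185; p₂ = 0.95 − 0.05·(-5.185) = 1.20925

1.20925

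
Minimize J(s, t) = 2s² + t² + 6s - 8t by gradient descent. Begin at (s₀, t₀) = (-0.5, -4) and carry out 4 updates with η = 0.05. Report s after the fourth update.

-1.0904

∇J = (4s + 6, 2t - 8)
Step 1: at (-0.5, -4), ∇J = (4, -16) → (-0.5, -4) − 0.05·(4, -16) = (-0.7, -3.2)
Step 2: at (-0.7, -3.2), ∇J = (3.2, -14.4) → (-0.7, -3.2) − 0.05·(3.2, -14.4) = (-0.86, -2.48)
Step 3: at (-0.86, -2.48), ∇J = (2.56, -12.96) → (-0.86, -2.48) − 0.05·(2.56, -12.96) = (-0.988, -1.832)
Step 4: at (-0.988, -1.832), ∇J = (2.048, -11.664) → (-0.988, -1.832) − 0.05·(2.048, -11.664) = (-1.0904, -1.2488)
s = -1.0904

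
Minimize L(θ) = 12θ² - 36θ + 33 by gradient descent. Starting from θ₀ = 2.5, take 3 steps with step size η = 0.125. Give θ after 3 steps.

-6.5

L′(θ) = 24θ - 36
Step 1: L′(2.5) = 24; θ₁ = 2.5 − 0.125·24 = -0.5
Step 2: L′(-0.5) = -48; θ₂ = -0.5 − 0.125·(-48) = 5.5
Step 3: L′(5.5) = 96; θ₃ = 5.5 − 0.125·96 = -6.5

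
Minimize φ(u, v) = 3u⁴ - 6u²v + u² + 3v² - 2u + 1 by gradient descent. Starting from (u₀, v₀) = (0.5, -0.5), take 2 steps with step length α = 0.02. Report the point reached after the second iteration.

∇φ = (12u³ - 12uv + 2u - 2, -6u² + 6v)
Step 1: at (0.5, -0.5), ∇φ = (3.5, -4.5) → (0.5, -0.5) − 0.02·(3.5, -4.5) = (0.43, -0.41)
Step 2: at (0.43, -0.41), ∇φ = (1.929684, -3.5694) → (0.43, -0.41) − 0.02·(1.929684, -3.5694) = (0.39140632, -0.338612)

(0.39140632, -0.338612)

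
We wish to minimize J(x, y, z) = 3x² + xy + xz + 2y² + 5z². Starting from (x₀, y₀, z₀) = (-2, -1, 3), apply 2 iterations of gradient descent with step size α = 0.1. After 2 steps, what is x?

-0.38

∇J = (6x + y + z, x + 4y, x + 10z)
Step 1: at (-2, -1, 3), ∇J = (-10, -6, 28) → (-2, -1, 3) − 0.1·(-10, -6, 28) = (-1, -0.4, 0.2)
Step 2: at (-1, -0.4, 0.2), ∇J = (-6.2, -2.6, 1) → (-1, -0.4, 0.2) − 0.1·(-6.2, -2.6, 1) = (-0.38, -0.14, 0.1)
x = -0.38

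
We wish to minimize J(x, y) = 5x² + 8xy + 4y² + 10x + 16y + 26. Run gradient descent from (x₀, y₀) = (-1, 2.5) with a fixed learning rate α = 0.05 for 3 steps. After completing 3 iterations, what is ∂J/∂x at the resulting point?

-4.364

∇J = (10x + 8y + 10, 8x + 8y + 16)
(x₁, y₁) = (-1, 2.5) − 0.05·(20, 28) = (-2, 1.1)
(x₂, y₂) = (-2, 1.1) − 0.05·(-1.2, 8.8) = (-1.94, 0.66)
(x₃, y₃) = (-1.94, 0.66) − 0.05·(-4.12, 5.76) = (-1.734, 0.372)
∂J/∂x at (-1.734, 0.372) = -4.364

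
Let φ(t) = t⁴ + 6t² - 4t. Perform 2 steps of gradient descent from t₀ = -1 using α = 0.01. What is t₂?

-0.64352

φ′(t) = 4t³ + 12t - 4
Step 1: φ′(-1) = -20; t₁ = -1 − 0.01·(-20) = -0.8
Step 2: φ′(-0.8) = -15.648; t₂ = -0.8 − 0.01·(-15.648) = -0.64352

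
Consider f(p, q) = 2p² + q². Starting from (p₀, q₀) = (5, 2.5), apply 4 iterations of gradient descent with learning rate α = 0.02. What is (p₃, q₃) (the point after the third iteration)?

∇f = (4p, 2q)
Step 1: at (5, 2.5), ∇f = (20, 5) → (5, 2.5) − 0.02·(20, 5) = (4.6, 2.4)
Step 2: at (4.6, 2.4), ∇f = (18.4, 4.8) → (4.6, 2.4) − 0.02·(18.4, 4.8) = (4.232, 2.304)
Step 3: at (4.232, 2.304), ∇f = (16.928, 4.608) → (4.232, 2.304) − 0.02·(16.928, 4.608) = (3.89344, 2.21184)

(3.89344, 2.21184)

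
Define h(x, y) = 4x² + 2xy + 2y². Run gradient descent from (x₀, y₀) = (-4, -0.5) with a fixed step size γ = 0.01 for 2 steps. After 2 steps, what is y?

-0.3106

∇h = (8x + 2y, 2x + 4y)
Step 1: at (-4, -0.5), ∇h = (-33, -10) → (-4, -0.5) − 0.01·(-33, -10) = (-3.67, -0.4)
Step 2: at (-3.67, -0.4), ∇h = (-30.16, -8.94) → (-3.67, -0.4) − 0.01·(-30.16, -8.94) = (-3.3684, -0.3106)
y = -0.3106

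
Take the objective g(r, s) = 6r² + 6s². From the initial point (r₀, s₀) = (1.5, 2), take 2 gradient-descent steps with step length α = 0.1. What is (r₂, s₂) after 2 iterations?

(0.06, 0.08)

∇g = (12r, 12s)
Step 1: at (1.5, 2), ∇g = (18, 24) → (1.5, 2) − 0.1·(18, 24) = (-0.3, -0.4)
Step 2: at (-0.3, -0.4), ∇g = (-3.6, -4.8) → (-0.3, -0.4) − 0.1·(-3.6, -4.8) = (0.06, 0.08)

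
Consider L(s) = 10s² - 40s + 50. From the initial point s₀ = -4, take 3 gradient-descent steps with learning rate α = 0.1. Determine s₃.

8

L′(s) = 20s - 40
Step 1: L′(-4) = -120; s₁ = -4 − 0.1·(-120) = 8
Step 2: L′(8) = 120; s₂ = 8 − 0.1·120 = -4
Step 3: L′(-4) = -120; s₃ = -4 − 0.1·(-120) = 8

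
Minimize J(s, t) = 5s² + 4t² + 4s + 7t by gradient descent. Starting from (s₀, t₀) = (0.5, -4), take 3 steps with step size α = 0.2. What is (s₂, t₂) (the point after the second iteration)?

(0.5, -2)

∇J = (10s + 4, 8t + 7)
(s₁, t₁) = (0.5, -4) − 0.2·(9, -25) = (-1.3, 1)
(s₂, t₂) = (-1.3, 1) − 0.2·(-9, 15) = (0.5, -2)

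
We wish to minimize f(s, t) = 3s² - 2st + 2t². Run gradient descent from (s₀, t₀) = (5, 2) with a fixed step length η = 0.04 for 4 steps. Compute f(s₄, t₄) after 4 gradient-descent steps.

12.558845472768

∇f = (6s - 2t, -2s + 4t)
(s₁, t₁) = (5, 2) − 0.04·(26, -2) = (3.96, 2.08)
(s₂, t₂) = (3.96, 2.08) − 0.04·(19.6, 0.4) = (3.176, 2.064)
(s₃, t₃) = (3.176, 2.064) − 0.04·(14.928, 1.904) = (2.57888, 1.98784)
(s₄, t₄) = (2.57888, 1.98784) − 0.04·(11.4976, 2.7936) = (2.118976, 1.876096)
f(2.118976, 1.876096) = 12.558845472768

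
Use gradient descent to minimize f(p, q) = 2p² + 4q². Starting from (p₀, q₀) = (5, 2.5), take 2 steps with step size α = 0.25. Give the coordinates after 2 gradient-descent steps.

∇f = (4p, 8q)
(p₁, q₁) = (5, 2.5) − 0.25·(20, 20) = (0, -2.5)
(p₂, q₂) = (0, -2.5) − 0.25·(0, -20) = (0, 2.5)

(0, 2.5)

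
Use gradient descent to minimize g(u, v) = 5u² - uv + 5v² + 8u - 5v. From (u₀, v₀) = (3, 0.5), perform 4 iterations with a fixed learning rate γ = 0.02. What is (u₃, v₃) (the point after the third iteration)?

(1.17282, 0.607424)

∇g = (10u - v + 8, -u + 10v - 5)
(u₁, v₁) = (3, 0.5) − 0.02·(37.5, -3) = (2.25, 0.56)
(u₂, v₂) = (2.25, 0.56) − 0.02·(29.94, -1.65) = (1.6512, 0.593)
(u₃, v₃) = (1.6512, 0.593) − 0.02·(23.919, -0.7212) = (1.17282, 0.607424)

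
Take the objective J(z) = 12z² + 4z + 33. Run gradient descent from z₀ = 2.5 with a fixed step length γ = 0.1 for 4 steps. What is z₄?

J′(z) = 24z + 4
z₁ = 2.5 − 0.1·64 = -3.9
z₂ = -3.9 − 0.1·(-89.6) = 5.06
z₃ = 5.06 − 0.1·125.44 = -7.484
z₄ = -7.484 − 0.1·(-175.616) = 10.0776

10.0776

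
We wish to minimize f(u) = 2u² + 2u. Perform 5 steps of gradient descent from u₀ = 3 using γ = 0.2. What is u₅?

-0.49888

f′(u) = 4u + 2
Step 1: f′(3) = 14; u₁ = 3 − 0.2·14 = 0.2
Step 2: f′(0.2) = 2.8; u₂ = 0.2 − 0.2·2.8 = -0.36
Step 3: f′(-0.36) = 0.56; u₃ = -0.36 − 0.2·0.56 = -0.472
Step 4: f′(-0.472) = 0.112; u₄ = -0.472 − 0.2·0.112 = -0.4944
Step 5: f′(-0.4944) = 0.0224; u₅ = -0.4944 − 0.2·0.0224 = -0.49888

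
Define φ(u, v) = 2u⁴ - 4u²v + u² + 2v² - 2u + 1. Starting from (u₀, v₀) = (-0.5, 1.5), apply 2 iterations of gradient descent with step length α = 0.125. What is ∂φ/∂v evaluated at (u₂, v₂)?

1.6787109375

∇φ = (8u³ - 8uv + 2u - 2, -4u² + 4v)
(u₁, v₁) = (-0.5, 1.5) − 0.125·(2, 5) = (-0.75, 0.875)
(u₂, v₂) = (-0.75, 0.875) − 0.125·(-1.625, 1.25) = (-0.546875, 0.71875)
∂φ/∂v at (-0.546875, 0.71875) = 1.6787109375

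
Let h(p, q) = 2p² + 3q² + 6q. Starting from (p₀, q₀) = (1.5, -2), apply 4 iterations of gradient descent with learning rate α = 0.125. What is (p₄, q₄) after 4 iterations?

∇h = (4p, 6q + 6)
Step 1: at (1.5, -2), ∇h = (6, -6) → (1.5, -2) − 0.125·(6, -6) = (0.75, -1.25)
Step 2: at (0.75, -1.25), ∇h = (3, -1.5) → (0.75, -1.25) − 0.125·(3, -1.5) = (0.375, -1.0625)
Step 3: at (0.375, -1.0625), ∇h = (1.5, -0.375) → (0.375, -1.0625) − 0.125·(1.5, -0.375) = (0.1875, -1.015625)
Step 4: at (0.1875, -1.015625), ∇h = (0.75, -0.09375) → (0.1875, -1.015625) − 0.125·(0.75, -0.09375) = (0.09375, -1.00390625)

(0.09375, -1.00390625)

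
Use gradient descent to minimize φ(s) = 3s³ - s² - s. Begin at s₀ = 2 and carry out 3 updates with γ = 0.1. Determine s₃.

-7.4691329

φ′(s) = 9s² - 2s - 1
Step 1: φ′(2) = 31; s₁ = 2 − 0.1·31 = -1.1
Step 2: φ′(-1.1) = 12.09; s₂ = -1.1 − 0.1·12.09 = -2.309
Step 3: φ′(-2.309) = 51.601329; s₃ = -2.309 − 0.1·51.601329 = -7.4691329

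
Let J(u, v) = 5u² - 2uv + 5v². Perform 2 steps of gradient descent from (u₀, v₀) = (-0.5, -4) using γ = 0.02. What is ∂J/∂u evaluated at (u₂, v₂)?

-0.5712

∇J = (10u - 2v, -2u + 10v)
Step 1: at (-0.5, -4), ∇J = (3, -39) → (-0.5, -4) − 0.02·(3, -39) = (-0.56, -3.22)
Step 2: at (-0.56, -3.22), ∇J = (0.84, -31.08) → (-0.56, -3.22) − 0.02·(0.84, -31.08) = (-0.5768, -2.5984)
∂J/∂u at (-0.5768, -2.5984) = -0.5712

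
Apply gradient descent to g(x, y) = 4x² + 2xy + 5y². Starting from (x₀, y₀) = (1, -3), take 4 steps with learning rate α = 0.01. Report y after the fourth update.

-2.03454144

∇g = (8x + 2y, 2x + 10y)
Step 1: at (1, -3), ∇g = (2, -28) → (1, -3) − 0.01·(2, -28) = (0.98, -2.72)
Step 2: at (0.98, -2.72), ∇g = (2.4, -25.24) → (0.98, -2.72) − 0.01·(2.4, -25.24) = (0.956, -2.4676)
Step 3: at (0.956, -2.4676), ∇g = (2.7128, -22.764) → (0.956, -2.4676) − 0.01·(2.7128, -22.764) = (0.928872, -2.23996)
Step 4: at (0.928872, -2.23996), ∇g = (2.951056, -20.541856) → (0.928872, -2.23996) − 0.01·(2.951056, -20.541856) = (0.89936144, -2.03454144)
y = -2.03454144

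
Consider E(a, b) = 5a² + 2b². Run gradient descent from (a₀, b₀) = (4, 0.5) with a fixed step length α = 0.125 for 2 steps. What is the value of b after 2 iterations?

0.125

∇E = (10a, 4b)
(a₁, b₁) = (4, 0.5) − 0.125·(40, 2) = (-1, 0.25)
(a₂, b₂) = (-1, 0.25) − 0.125·(-10, 1) = (0.25, 0.125)
b = 0.125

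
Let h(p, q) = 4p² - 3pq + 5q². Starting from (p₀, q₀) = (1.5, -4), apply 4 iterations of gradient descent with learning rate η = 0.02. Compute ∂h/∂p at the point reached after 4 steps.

6.37989216

∇h = (8p - 3q, -3p + 10q)
(p₁, q₁) = (1.5, -4) − 0.02·(24, -44.5) = (1.02, -3.11)
(p₂, q₂) = (1.02, -3.11) − 0.02·(17.49, -34.16) = (0.6702, -2.4268)
(p₃, q₃) = (0.6702, -2.4268) − 0.02·(12.642, -26.2786) = (0.41736, -1.901228)
(p₄, q₄) = (0.41736, -1.901228) − 0.02·(9.042564, -20.26436) = (0.23650872, -1.4959408)
∂h/∂p at (0.23650872, -1.4959408) = 6.37989216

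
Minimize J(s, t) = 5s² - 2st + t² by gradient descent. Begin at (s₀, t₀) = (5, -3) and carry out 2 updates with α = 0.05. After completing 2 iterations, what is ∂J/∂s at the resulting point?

12.32

∇J = (10s - 2t, -2s + 2t)
Step 1: at (5, -3), ∇J = (56, -16) → (5, -3) − 0.05·(56, -16) = (2.2, -2.2)
Step 2: at (2.2, -2.2), ∇J = (26.4, -8.8) → (2.2, -2.2) − 0.05·(26.4, -8.8) = (0.88, -1.76)
∂J/∂s at (0.88, -1.76) = 12.32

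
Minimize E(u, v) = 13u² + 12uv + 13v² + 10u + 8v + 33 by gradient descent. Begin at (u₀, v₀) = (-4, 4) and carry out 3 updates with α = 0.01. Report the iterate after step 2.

∇E = (26u + 12v + 10, 12u + 26v + 8)
Step 1: at (-4, 4), ∇E = (-46, 64) → (-4, 4) − 0.01·(-46, 64) = (-3.54, 3.36)
Step 2: at (-3.54, 3.36), ∇E = (-41.72, 52.88) → (-3.54, 3.36) − 0.01·(-41.72, 52.88) = (-3.1228, 2.8312)

(-3.1228, 2.8312)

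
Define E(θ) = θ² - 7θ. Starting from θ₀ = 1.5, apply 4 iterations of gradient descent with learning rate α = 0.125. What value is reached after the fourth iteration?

2.8671875

E′(θ) = 2θ - 7
θ₁ = 1.5 − 0.125·(-4) = 2
θ₂ = 2 − 0.125·(-3) = 2.375
θ₃ = 2.375 − 0.125·(-2.25) = 2.65625
θ₄ = 2.65625 − 0.125·(-1.6875) = 2.8671875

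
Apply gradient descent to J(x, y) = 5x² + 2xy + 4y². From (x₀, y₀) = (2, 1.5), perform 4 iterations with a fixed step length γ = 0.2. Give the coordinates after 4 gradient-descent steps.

(5.1232, 3.1704)

∇J = (10x + 2y, 2x + 8y)
(x₁, y₁) = (2, 1.5) − 0.2·(23, 16) = (-2.6, -1.7)
(x₂, y₂) = (-2.6, -1.7) − 0.2·(-29.4, -18.8) = (3.28, 2.06)
(x₃, y₃) = (3.28, 2.06) − 0.2·(36.92, 23.04) = (-4.104, -2.548)
(x₄, y₄) = (-4.104, -2.548) − 0.2·(-46.136, -28.592) = (5.1232, 3.1704)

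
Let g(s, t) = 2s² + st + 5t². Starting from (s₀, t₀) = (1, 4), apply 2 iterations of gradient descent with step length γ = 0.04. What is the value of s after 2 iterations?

∇g = (4s + t, s + 10t)
(s₁, t₁) = (1, 4) − 0.04·(8, 41) = (0.68, 2.36)
(s₂, t₂) = (0.68, 2.36) − 0.04·(5.08, 24.28) = (0.4768, 1.3888)
s = 0.4768

0.4768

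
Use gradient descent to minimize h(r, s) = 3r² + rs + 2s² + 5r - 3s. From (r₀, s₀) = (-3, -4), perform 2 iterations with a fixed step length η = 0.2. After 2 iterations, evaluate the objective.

-3.5392

∇h = (6r + s + 5, r + 4s - 3)
(r₁, s₁) = (-3, -4) − 0.2·(-17, -22) = (0.4, 0.4)
(r₂, s₂) = (0.4, 0.4) − 0.2·(7.8, -1) = (-1.16, 0.6)
h(-1.16, 0.6) = -3.5392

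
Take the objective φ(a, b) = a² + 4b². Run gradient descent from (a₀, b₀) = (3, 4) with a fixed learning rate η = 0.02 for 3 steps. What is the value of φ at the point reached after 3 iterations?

∇φ = (2a, 8b)
(a₁, b₁) = (3, 4) − 0.02·(6, 32) = (2.88, 3.36)
(a₂, b₂) = (2.88, 3.36) − 0.02·(5.76, 26.88) = (2.7648, 2.8224)
(a₃, b₃) = (2.7648, 2.8224) − 0.02·(5.5296, 22.5792) = (2.654208, 2.370816)
φ(2.654208, 2.370816) = 29.527894130688

29.527894130688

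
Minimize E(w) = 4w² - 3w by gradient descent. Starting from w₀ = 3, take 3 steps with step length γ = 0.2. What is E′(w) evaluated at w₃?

E′(w) = 8w - 3
w₁ = 3 − 0.2·21 = -1.2
w₂ = -1.2 − 0.2·(-12.6) = 1.32
w₃ = 1.32 − 0.2·7.56 = -0.192
E′(w) at (-0.192) = -4.536

-4.536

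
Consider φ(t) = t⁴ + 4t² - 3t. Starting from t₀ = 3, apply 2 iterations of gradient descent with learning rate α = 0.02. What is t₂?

φ′(t) = 4t³ + 8t - 3
t₁ = 3 − 0.02·129 = 0.42
t₂ = 0.42 − 0.02·0.656352 = 0.40687296

0.40687296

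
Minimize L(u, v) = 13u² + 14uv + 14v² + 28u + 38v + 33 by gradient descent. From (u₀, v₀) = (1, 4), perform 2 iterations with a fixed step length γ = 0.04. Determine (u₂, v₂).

∇L = (26u + 14v + 28, 14u + 28v + 38)
(u₁, v₁) = (1, 4) − 0.04·(110, 164) = (-3.4, -2.56)
(u₂, v₂) = (-3.4, -2.56) − 0.04·(-96.24, -81.28) = (0.4496, 0.6912)

(0.4496, 0.6912)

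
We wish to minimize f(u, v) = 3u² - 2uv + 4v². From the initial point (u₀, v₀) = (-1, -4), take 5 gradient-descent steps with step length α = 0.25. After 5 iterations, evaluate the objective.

∇f = (6u - 2v, -2u + 8v)
(u₁, v₁) = (-1, -4) − 0.25·(2, -30) = (-1.5, 3.5)
(u₂, v₂) = (-1.5, 3.5) − 0.25·(-16, 31) = (2.5, -4.25)
(u₃, v₃) = (2.5, -4.25) − 0.25·(23.5, -39) = (-3.375, 5.5)
(u₄, v₄) = (-3.375, 5.5) − 0.25·(-31.25, 50.75) = (4.4375, -7.1875)
(u₅, v₅) = (4.4375, -7.1875) − 0.25·(41, -66.375) = (-5.8125, 9.40625)
f(-5.8125, 9.40625) = 564.61328125

564.61328125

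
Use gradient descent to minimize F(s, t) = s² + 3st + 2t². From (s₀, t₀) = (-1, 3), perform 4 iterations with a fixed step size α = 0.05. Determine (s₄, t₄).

(-1.90175625, 1.89301875)

∇F = (2s + 3t, 3s + 4t)
(s₁, t₁) = (-1, 3) − 0.05·(7, 9) = (-1.35, 2.55)
(s₂, t₂) = (-1.35, 2.55) − 0.05·(4.95, 6.15) = (-1.5975, 2.2425)
(s₃, t₃) = (-1.5975, 2.2425) − 0.05·(3.5325, 4.1775) = (-1.774125, 2.033625)
(s₄, t₄) = (-1.774125, 2.033625) − 0.05·(2.552625, 2.812125) = (-1.90175625, 1.89301875)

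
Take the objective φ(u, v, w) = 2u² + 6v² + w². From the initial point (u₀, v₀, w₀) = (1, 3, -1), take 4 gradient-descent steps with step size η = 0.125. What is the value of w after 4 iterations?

∇φ = (4u, 12v, 2w)
(u₁, v₁, w₁) = (1, 3, -1) − 0.125·(4, 36, -2) = (0.5, -1.5, -0.75)
(u₂, v₂, w₂) = (0.5, -1.5, -0.75) − 0.125·(2, -18, -1.5) = (0.25, 0.75, -0.5625)
(u₃, v₃, w₃) = (0.25, 0.75, -0.5625) − 0.125·(1, 9, -1.125) = (0.125, -0.375, -0.421875)
(u₄, v₄, w₄) = (0.125, -0.375, -0.421875) − 0.125·(0.5, -4.5, -0.84375) = (0.0625, 0.1875, -0.31640625)
w = -0.31640625

-0.31640625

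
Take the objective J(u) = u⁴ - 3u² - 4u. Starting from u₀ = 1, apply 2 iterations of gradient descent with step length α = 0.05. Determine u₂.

1.4506

J′(u) = 4u³ - 6u - 4
u₁ = 1 − 0.05·(-6) = 1.3
u₂ = 1.3 − 0.05·(-3.012) = 1.4506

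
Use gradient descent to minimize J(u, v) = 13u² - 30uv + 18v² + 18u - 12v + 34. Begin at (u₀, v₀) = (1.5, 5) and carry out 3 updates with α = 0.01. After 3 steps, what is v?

3.032312

∇J = (26u - 30v + 18, -30u + 36v - 12)
(u₁, v₁) = (1.5, 5) − 0.01·(-93, 123) = (2.43, 3.77)
(u₂, v₂) = (2.43, 3.77) − 0.01·(-31.92, 50.82) = (2.7492, 3.2618)
(u₃, v₃) = (2.7492, 3.2618) − 0.01·(-8.3748, 22.9488) = (2.832948, 3.032312)
v = 3.032312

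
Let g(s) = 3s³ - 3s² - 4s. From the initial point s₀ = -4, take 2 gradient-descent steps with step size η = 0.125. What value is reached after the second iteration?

-717.65625

g′(s) = 9s² - 6s - 4
Step 1: g′(-4) = 164; s₁ = -4 − 0.125·164 = -24.5
Step 2: g′(-24.5) = 5545.25; s₂ = -24.5 − 0.125·5545.25 = -717.65625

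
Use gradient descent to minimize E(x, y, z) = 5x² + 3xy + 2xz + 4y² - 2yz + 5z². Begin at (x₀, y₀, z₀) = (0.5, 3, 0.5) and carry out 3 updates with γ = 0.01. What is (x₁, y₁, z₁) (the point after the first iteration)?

(0.35, 2.755, 0.5)

∇E = (10x + 3y + 2z, 3x + 8y - 2z, 2x - 2y + 10z)
Step 1: at (0.5, 3, 0.5), ∇E = (15, 24.5, 0) → (0.5, 3, 0.5) − 0.01·(15, 24.5, 0) = (0.35, 2.755, 0.5)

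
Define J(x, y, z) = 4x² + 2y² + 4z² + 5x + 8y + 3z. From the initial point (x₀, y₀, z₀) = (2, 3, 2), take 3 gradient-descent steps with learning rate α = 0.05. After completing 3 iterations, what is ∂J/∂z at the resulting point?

4.104

∇J = (8x + 5, 4y + 8, 8z + 3)
(x₁, y₁, z₁) = (2, 3, 2) − 0.05·(21, 20, 19) = (0.95, 2, 1.05)
(x₂, y₂, z₂) = (0.95, 2, 1.05) − 0.05·(12.6, 16, 11.4) = (0.32, 1.2, 0.48)
(x₃, y₃, z₃) = (0.32, 1.2, 0.48) − 0.05·(7.56, 12.8, 6.84) = (-0.058, 0.56, 0.138)
∂J/∂z at (-0.058, 0.56, 0.138) = 4.104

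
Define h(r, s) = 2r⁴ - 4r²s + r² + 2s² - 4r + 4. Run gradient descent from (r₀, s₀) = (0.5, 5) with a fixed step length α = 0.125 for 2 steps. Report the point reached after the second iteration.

∇h = (8r³ - 8rs + 2r - 4, -4r² + 4s)
Step 1: at (0.5, 5), ∇h = (-22, 19) → (0.5, 5) − 0.125·(-22, 19) = (3.25, 2.625)
Step 2: at (3.25, 2.625), ∇h = (208.875, -31.75) → (3.25, 2.625) − 0.125·(208.875, -31.75) = (-22.859375, 6.59375)

(-22.859375, 6.59375)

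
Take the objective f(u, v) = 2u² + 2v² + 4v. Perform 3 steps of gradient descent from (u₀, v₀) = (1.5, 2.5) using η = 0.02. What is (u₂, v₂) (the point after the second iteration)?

(1.2696, 1.9624)

∇f = (4u, 4v + 4)
(u₁, v₁) = (1.5, 2.5) − 0.02·(6, 14) = (1.38, 2.22)
(u₂, v₂) = (1.38, 2.22) − 0.02·(5.52, 12.88) = (1.2696, 1.9624)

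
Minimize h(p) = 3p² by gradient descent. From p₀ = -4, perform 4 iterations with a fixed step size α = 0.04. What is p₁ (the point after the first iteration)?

-3.04

h′(p) = 6p
p₁ = -4 − 0.04·(-24) = -3.04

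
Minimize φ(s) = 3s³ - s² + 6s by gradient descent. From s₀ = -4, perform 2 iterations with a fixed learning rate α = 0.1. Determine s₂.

-377.196

φ′(s) = 9s² - 2s + 6
Step 1: φ′(-4) = 158; s₁ = -4 − 0.1·158 = -19.8
Step 2: φ′(-19.8) = 3573.96; s₂ = -19.8 − 0.1·3573.96 = -377.196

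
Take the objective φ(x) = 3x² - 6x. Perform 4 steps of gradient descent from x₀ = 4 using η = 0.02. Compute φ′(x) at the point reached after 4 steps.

10.79451648

φ′(x) = 6x - 6
x₁ = 4 − 0.02·18 = 3.64
x₂ = 3.64 − 0.02·15.84 = 3.3232
x₃ = 3.3232 − 0.02·13.9392 = 3.044416
x₄ = 3.044416 − 0.02·12.266496 = 2.79908608
φ′(x) at (2.79908608) = 10.79451648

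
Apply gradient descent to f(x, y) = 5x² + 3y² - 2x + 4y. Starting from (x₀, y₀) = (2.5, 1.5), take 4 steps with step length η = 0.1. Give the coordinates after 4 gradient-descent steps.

(0.2, -0.6112)

∇f = (10x - 2, 6y + 4)
Step 1: at (2.5, 1.5), ∇f = (23, 13) → (2.5, 1.5) − 0.1·(23, 13) = (0.2, 0.2)
Step 2: at (0.2, 0.2), ∇f = (0, 5.2) → (0.2, 0.2) − 0.1·(0, 5.2) = (0.2, -0.32)
Step 3: at (0.2, -0.32), ∇f = (0, 2.08) → (0.2, -0.32) − 0.1·(0, 2.08) = (0.2, -0.528)
Step 4: at (0.2, -0.528), ∇f = (0, 0.832) → (0.2, -0.528) − 0.1·(0, 0.832) = (0.2, -0.6112)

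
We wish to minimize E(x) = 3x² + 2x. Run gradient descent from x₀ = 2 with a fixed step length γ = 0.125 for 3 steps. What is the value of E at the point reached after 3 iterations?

-0.329345703125

E′(x) = 6x + 2
x₁ = 2 − 0.125·14 = 0.25
x₂ = 0.25 − 0.125·3.5 = -0.1875
x₃ = -0.1875 − 0.125·0.875 = -0.296875
E(-0.296875) = -0.329345703125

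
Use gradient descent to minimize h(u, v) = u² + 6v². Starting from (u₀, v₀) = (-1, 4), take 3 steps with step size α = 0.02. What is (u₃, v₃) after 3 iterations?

(-0.884736, 1.755904)

∇h = (2u, 12v)
Step 1: at (-1, 4), ∇h = (-2, 48) → (-1, 4) − 0.02·(-2, 48) = (-0.96, 3.04)
Step 2: at (-0.96, 3.04), ∇h = (-1.92, 36.48) → (-0.96, 3.04) − 0.02·(-1.92, 36.48) = (-0.9216, 2.3104)
Step 3: at (-0.9216, 2.3104), ∇h = (-1.8432, 27.7248) → (-0.9216, 2.3104) − 0.02·(-1.8432, 27.7248) = (-0.884736, 1.755904)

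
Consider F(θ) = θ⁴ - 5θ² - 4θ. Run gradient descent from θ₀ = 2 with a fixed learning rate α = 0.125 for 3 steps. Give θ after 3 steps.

-0.1328125

F′(θ) = 4θ³ - 10θ - 4
θ₁ = 2 − 0.125·8 = 1
θ₂ = 1 − 0.125·(-10) = 2.25
θ₃ = 2.25 − 0.125·19.0625 = -0.1328125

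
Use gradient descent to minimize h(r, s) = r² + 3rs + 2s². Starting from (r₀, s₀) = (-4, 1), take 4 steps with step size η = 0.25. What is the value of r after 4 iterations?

∇h = (2r + 3s, 3r + 4s)
Step 1: at (-4, 1), ∇h = (-5, -8) → (-4, 1) − 0.25·(-5, -8) = (-2.75, 3)
Step 2: at (-2.75, 3), ∇h = (3.5, 3.75) → (-2.75, 3) − 0.25·(3.5, 3.75) = (-3.625, 2.0625)
Step 3: at (-3.625, 2.0625), ∇h = (-1.0625, -2.625) → (-3.625, 2.0625) − 0.25·(-1.0625, -2.625) = (-3.359375, 2.71875)
Step 4: at (-3.359375, 2.71875), ∇h = (1.4375, 0.796875) → (-3.359375, 2.71875) − 0.25·(1.4375, 0.796875) = (-3.71875, 2.51953125)
r = -3.71875

-3.71875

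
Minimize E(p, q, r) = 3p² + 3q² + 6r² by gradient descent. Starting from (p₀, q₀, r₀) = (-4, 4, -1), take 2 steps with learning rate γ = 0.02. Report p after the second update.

-3.0976

∇E = (6p, 6q, 12r)
Step 1: at (-4, 4, -1), ∇E = (-24, 24, -12) → (-4, 4, -1) − 0.02·(-24, 24, -12) = (-3.52, 3.52, -0.76)
Step 2: at (-3.52, 3.52, -0.76), ∇E = (-21.12, 21.12, -9.12) → (-3.52, 3.52, -0.76) − 0.02·(-21.12, 21.12, -9.12) = (-3.0976, 3.0976, -0.5776)
p = -3.0976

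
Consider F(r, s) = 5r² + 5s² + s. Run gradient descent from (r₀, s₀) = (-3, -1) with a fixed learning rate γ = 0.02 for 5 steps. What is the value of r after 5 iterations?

∇F = (10r, 10s + 1)
(r₁, s₁) = (-3, -1) − 0.02·(-30, -9) = (-2.4, -0.82)
(r₂, s₂) = (-2.4, -0.82) − 0.02·(-24, -7.2) = (-1.92, -0.676)
(r₃, s₃) = (-1.92, -0.676) − 0.02·(-19.2, -5.76) = (-1.536, -0.5608)
(r₄, s₄) = (-1.536, -0.5608) − 0.02·(-15.36, -4.608) = (-1.2288, -0.46864)
(r₅, s₅) = (-1.2288, -0.46864) − 0.02·(-12.288, -3.6864) = (-0.98304, -0.394912)
r = -0.98304

-0.98304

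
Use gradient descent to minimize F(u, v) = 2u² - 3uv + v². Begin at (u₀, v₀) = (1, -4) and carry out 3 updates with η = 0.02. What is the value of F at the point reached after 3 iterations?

13.301982043712

∇F = (4u - 3v, -3u + 2v)
Step 1: at (1, -4), ∇F = (16, -11) → (1, -4) − 0.02·(16, -11) = (0.68, -3.78)
Step 2: at (0.68, -3.78), ∇F = (14.06, -9.6) → (0.68, -3.78) − 0.02·(14.06, -9.6) = (0.3988, -3.588)
Step 3: at (0.3988, -3.588), ∇F = (12.3592, -8.3724) → (0.3988, -3.588) − 0.02·(12.3592, -8.3724) = (0.151616, -3.420552)
F(0.151616, -3.420552) = 13.301982043712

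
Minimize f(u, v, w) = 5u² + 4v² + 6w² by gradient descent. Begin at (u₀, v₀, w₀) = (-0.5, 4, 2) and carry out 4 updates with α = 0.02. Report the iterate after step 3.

(-0.256, 2.370816, 0.877952)

∇f = (10u, 8v, 12w)
Step 1: at (-0.5, 4, 2), ∇f = (-5, 32, 24) → (-0.5, 4, 2) − 0.02·(-5, 32, 24) = (-0.4, 3.36, 1.52)
Step 2: at (-0.4, 3.36, 1.52), ∇f = (-4, 26.88, 18.24) → (-0.4, 3.36, 1.52) − 0.02·(-4, 26.88, 18.24) = (-0.32, 2.8224, 1.1552)
Step 3: at (-0.32, 2.8224, 1.1552), ∇f = (-3.2, 22.5792, 13.8624) → (-0.32, 2.8224, 1.1552) − 0.02·(-3.2, 22.5792, 13.8624) = (-0.256, 2.370816, 0.877952)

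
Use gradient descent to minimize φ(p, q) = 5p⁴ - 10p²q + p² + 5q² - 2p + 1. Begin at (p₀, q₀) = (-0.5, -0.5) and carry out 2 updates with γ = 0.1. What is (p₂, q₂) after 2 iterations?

∇φ = (20p³ - 20pq + 2p - 2, -10p² + 10q)
(p₁, q₁) = (-0.5, -0.5) − 0.1·(-10.5, -7.5) = (0.55, 0.25)
(p₂, q₂) = (0.55, 0.25) − 0.1·(-0.3225, -0.525) = (0.58225, 0.3025)

(0.58225, 0.3025)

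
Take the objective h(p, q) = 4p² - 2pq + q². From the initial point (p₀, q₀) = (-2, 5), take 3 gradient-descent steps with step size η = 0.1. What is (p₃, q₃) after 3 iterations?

∇h = (8p - 2q, -2p + 2q)
(p₁, q₁) = (-2, 5) − 0.1·(-26, 14) = (0.6, 3.6)
(p₂, q₂) = (0.6, 3.6) − 0.1·(-2.4, 6) = (0.84, 3)
(p₃, q₃) = (0.84, 3) − 0.1·(0.72, 4.32) = (0.768, 2.568)

(0.768, 2.568)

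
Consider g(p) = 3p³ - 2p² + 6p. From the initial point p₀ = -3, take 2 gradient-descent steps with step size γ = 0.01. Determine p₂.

g′(p) = 9p² - 4p + 6
p₁ = -3 − 0.01·99 = -3.99
p₂ = -3.99 − 0.01·165.2409 = -5.642409

-5.642409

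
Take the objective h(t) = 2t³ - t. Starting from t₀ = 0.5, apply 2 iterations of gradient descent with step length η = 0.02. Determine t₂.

0.481188

h′(t) = 6t² - 1
t₁ = 0.5 − 0.02·0.5 = 0.49
t₂ = 0.49 − 0.02·0.4406 = 0.481188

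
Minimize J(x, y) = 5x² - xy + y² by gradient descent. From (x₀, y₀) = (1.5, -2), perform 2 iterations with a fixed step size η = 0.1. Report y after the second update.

-1.18

∇J = (10x - y, -x + 2y)
(x₁, y₁) = (1.5, -2) − 0.1·(17, -5.5) = (-0.2, -1.45)
(x₂, y₂) = (-0.2, -1.45) − 0.1·(-0.55, -2.7) = (-0.145, -1.18)
y = -1.18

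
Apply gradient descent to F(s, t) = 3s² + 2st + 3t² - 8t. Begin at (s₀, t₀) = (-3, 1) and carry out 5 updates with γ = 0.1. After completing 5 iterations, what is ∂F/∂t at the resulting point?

∇F = (6s + 2t, 2s + 6t - 8)
Step 1: at (-3, 1), ∇F = (-16, -8) → (-3, 1) − 0.1·(-16, -8) = (-1.4, 1.8)
Step 2: at (-1.4, 1.8), ∇F = (-4.8, 0) → (-1.4, 1.8) − 0.1·(-4.8, 0) = (-0.92, 1.8)
Step 3: at (-0.92, 1.8), ∇F = (-1.92, 0.96) → (-0.92, 1.8) − 0.1·(-1.92, 0.96) = (-0.728, 1.704)
Step 4: at (-0.728, 1.704), ∇F = (-0.96, 0.768) → (-0.728, 1.704) − 0.1·(-0.96, 0.768) = (-0.632, 1.6272)
Step 5: at (-0.632, 1.6272), ∇F = (-0.5376, 0.4992) → (-0.632, 1.6272) − 0.1·(-0.5376, 0.4992) = (-0.57824, 1.57728)
∂F/∂t at (-0.57824, 1.57728) = 0.3072

0.3072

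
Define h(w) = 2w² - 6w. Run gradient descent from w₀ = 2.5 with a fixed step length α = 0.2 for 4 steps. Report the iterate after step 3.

h′(w) = 4w - 6
w₁ = 2.5 − 0.2·4 = 1.7
w₂ = 1.7 − 0.2·0.8 = 1.54
w₃ = 1.54 − 0.2·0.16 = 1.508

1.508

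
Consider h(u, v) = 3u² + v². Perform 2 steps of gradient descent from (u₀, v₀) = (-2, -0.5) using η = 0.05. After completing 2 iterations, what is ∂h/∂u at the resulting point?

-5.88

∇h = (6u, 2v)
Step 1: at (-2, -0.5), ∇h = (-12, -1) → (-2, -0.5) − 0.05·(-12, -1) = (-1.4, -0.45)
Step 2: at (-1.4, -0.45), ∇h = (-8.4, -0.9) → (-1.4, -0.45) − 0.05·(-8.4, -0.9) = (-0.98, -0.405)
∂h/∂u at (-0.98, -0.405) = -5.88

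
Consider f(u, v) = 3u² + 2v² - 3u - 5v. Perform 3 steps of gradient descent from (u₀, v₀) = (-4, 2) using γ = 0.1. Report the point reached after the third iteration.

(0.212, 1.412)

∇f = (6u - 3, 4v - 5)
(u₁, v₁) = (-4, 2) − 0.1·(-27, 3) = (-1.3, 1.7)
(u₂, v₂) = (-1.3, 1.7) − 0.1·(-10.8, 1.8) = (-0.22, 1.52)
(u₃, v₃) = (-0.22, 1.52) − 0.1·(-4.32, 1.08) = (0.212, 1.412)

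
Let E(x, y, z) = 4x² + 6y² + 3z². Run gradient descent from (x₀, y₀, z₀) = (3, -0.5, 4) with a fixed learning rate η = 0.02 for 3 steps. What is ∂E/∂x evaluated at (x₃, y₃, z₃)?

∇E = (8x, 12y, 6z)
(x₁, y₁, z₁) = (3, -0.5, 4) − 0.02·(24, -6, 24) = (2.52, -0.38, 3.52)
(x₂, y₂, z₂) = (2.52, -0.38, 3.52) − 0.02·(20.16, -4.56, 21.12) = (2.1168, -0.2888, 3.0976)
(x₃, y₃, z₃) = (2.1168, -0.2888, 3.0976) − 0.02·(16.9344, -3.4656, 18.5856) = (1.778112, -0.219488, 2.725888)
∂E/∂x at (1.778112, -0.219488, 2.725888) = 14.224896

14.224896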